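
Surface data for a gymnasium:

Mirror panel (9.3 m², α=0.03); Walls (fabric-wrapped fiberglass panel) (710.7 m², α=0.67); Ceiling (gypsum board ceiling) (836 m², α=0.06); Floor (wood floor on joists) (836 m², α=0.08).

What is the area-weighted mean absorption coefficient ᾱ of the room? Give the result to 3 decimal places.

S = Σ Sᵢ = 9.3 + 710.7 + 836 + 836 = 2392.0 m².
A = 9.3*0.03 + 710.7*0.67 + 836*0.06 + 836*0.08 = 593.488 sabins.
ᾱ = A/S = 0.248.

0.248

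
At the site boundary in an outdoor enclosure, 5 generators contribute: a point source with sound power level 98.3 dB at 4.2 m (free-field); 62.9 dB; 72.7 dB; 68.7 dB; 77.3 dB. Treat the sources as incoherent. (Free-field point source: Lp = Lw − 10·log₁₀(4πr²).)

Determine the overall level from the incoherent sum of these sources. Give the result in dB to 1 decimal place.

Source at 4.2 m: Lp = 98.3 − 10·log₁₀(4π·4.2²) = 98.3 − 10·log₁₀(221.671) = 74.8 dB.
Σ 10^(Lᵢ/10) = 1.119e+08.
L_total = 10·log₁₀(1.119e+08) = 80.5 dB.

80.5 dB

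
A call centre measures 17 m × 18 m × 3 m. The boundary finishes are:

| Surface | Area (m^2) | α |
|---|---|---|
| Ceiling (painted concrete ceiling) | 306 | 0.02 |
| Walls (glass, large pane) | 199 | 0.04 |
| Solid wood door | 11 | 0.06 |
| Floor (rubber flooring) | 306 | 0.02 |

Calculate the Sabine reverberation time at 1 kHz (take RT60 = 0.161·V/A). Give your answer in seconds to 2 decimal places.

A = Σ Sᵢαᵢ = 306·0.02 + 199·0.04 + 11·0.06 + 306·0.02 = 20.860 sabins.
Volume V = 17 × 18 × 3 = 918 m³.
Sabine: RT60 = 0.161 × 918 / 20.860 = 7.09 s.

7.09 s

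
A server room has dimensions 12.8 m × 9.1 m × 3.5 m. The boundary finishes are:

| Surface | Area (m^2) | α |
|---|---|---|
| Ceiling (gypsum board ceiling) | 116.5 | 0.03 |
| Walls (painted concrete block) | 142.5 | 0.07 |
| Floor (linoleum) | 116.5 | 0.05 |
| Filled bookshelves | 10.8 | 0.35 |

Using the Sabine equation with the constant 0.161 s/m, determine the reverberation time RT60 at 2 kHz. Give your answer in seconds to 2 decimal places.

Total absorption A = 116.5*0.03 + 142.5*0.07 + 116.5*0.05 + 10.8*0.35
  = 3.495 + 9.975 + 5.825 + 3.780 = 23.075 m^2 sabins.
Volume V = 12.8 × 9.1 × 3.5 = 407.68 m³.
RT60 = 0.161 · V / A = 0.161 × 407.68 / 23.075 = 2.84 s.

2.84 s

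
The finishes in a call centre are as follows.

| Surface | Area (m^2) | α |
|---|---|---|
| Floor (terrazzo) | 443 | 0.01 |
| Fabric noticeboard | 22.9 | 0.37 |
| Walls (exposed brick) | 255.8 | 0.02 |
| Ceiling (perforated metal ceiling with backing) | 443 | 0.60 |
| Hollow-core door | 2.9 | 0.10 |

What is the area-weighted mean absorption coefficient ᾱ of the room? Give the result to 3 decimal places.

S = Σ Sᵢ = 443 + 22.9 + 255.8 + 443 + 2.9 = 1167.6 m^2.
Weighted sum Σ Sα = 284.109.
ᾱ = 284.109 / 1167.6 = 0.243.

0.243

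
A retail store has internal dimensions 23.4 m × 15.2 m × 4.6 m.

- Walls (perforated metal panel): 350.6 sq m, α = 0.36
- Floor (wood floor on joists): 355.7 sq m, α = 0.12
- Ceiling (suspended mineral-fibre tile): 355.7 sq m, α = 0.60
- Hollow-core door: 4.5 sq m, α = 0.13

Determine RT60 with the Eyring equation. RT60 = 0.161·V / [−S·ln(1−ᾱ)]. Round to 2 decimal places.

0.56 s

S = Σ Sᵢ = 1066.5 sq m.
Σ(Sᵢαᵢ) = 350.6×0.36 + 355.7×0.12 + 355.7×0.60 + 4.5×0.13 = 382.905.
Mean coefficient ᾱ = A/S = 0.3590.
−S·ln(1−ᾱ) = −1066.5 × ln(1 − 0.3590) = 474.300.
V = 23.4 × 15.2 × 4.6 = 1636.128 m³.
T = 0.161·V/[−S·ln(1−ᾱ)] = 0.161·1636.128/474.300 = 0.56 s.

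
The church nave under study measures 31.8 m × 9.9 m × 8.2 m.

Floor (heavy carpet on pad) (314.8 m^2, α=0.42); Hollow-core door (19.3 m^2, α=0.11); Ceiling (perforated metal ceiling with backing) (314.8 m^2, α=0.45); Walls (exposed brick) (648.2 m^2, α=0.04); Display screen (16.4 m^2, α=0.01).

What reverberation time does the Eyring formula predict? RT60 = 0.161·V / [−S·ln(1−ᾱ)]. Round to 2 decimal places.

1.21 s

S = Σ Sᵢ = 1313.5 m^2.
Absorption A = 314.8×0.42 + 19.3×0.11 + 314.8×0.45 + 648.2×0.04 + 16.4×0.01 = 302.091 sabins.
ᾱ = 302.091 / 1313.5 = 0.2300.
Eyring denominator: −S ln(1−ᾱ) = 343.303.
V = 31.8 × 9.9 × 8.2 = 2581.524 m³.
T = 0.161·V/[−S·ln(1−ᾱ)] = 0.161·2581.524/343.303 = 1.21 s.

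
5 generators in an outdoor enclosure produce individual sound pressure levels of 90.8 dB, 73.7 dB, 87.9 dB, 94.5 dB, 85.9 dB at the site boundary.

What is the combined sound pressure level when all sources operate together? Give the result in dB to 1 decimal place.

97.0 dB

Converting to relative power and adding: 10^(90.8/10) + 10^(73.7/10) + 10^(87.9/10) + 10^(94.5/10) + 10^(85.9/10) = 5.05e+09.
Back to dB: 10·log₁₀ Σ = 97.0 dB.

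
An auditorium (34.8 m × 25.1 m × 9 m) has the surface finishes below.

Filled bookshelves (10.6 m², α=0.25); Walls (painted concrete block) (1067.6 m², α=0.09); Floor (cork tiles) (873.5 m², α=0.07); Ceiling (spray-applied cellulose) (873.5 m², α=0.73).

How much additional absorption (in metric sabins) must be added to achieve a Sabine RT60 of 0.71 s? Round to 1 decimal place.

985.1 sabins

Summing Sᵢαᵢ: 2.650 + 96.084 + 61.145 + 637.655 → A₁ = 797.534 sabins.
Target A₂ = 0.161·7861.32/0.71 = 1782.637 sabins (V = 7861.32 m³).
Shortfall: 1782.637 − 797.534 = 985.1 sabins.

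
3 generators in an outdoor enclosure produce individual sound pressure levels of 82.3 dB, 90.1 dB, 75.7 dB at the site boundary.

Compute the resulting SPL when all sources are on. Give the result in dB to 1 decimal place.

90.9 dB

Converting to relative power and adding: 10^(82.3/10) + 10^(90.1/10) + 10^(75.7/10) = 1.23e+09.
Back to dB: 10·log₁₀ Σ = 90.9 dB.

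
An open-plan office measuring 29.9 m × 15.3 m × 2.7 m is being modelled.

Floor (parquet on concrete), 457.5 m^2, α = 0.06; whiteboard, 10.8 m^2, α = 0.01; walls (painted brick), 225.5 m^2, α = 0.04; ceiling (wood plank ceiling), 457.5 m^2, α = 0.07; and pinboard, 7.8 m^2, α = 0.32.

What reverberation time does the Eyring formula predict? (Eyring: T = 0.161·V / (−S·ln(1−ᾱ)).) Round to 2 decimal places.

Total surface area S = 457.5 + 10.8 + 225.5 + 457.5 + 7.8 = 1159.1 m^2.
Σ(Sᵢαᵢ) = 457.5·0.06 + 10.8·0.01 + 225.5·0.04 + 457.5·0.07 + 7.8·0.32 = 71.099.
Mean coefficient ᾱ = A/S = 0.0613.
−S·ln(1−ᾱ) = −1159.1 × ln(1 − 0.0613) = 73.324.
V = 29.9 × 15.3 × 2.7 = 1235.169 m³.
RT60 = 0.161 × 1235.169 / 73.324 = 2.71 s.

2.71 s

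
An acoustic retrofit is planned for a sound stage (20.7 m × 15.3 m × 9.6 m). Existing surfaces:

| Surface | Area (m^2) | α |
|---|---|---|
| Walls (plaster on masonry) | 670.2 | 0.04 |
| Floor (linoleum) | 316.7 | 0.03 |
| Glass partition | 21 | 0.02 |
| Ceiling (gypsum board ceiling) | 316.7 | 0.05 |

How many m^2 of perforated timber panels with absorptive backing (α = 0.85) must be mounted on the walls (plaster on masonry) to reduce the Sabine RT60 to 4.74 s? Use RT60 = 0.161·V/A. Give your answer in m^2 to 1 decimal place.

62.6

Total absorption A₁ = 670.2*0.04 + 316.7*0.03 + 21*0.02 + 316.7*0.05
  = 26.808 + 9.501 + 0.420 + 15.835 = 52.564 m^2 sabins.
Required A₂ = 0.161·3040.416/4.74 = 103.272 sabins.
ΔA needed = 103.272 − 52.564 = 50.708 sabins.
Net gain per m^2: Δα = 0.85 − 0.04 = 0.81.
Area = ΔA/Δα = 50.708/0.81 = 62.6 m^2.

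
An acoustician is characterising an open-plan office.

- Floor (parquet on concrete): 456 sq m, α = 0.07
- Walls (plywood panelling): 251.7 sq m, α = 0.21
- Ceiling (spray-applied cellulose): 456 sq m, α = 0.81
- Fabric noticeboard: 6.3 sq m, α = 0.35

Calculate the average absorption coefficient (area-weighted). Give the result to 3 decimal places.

0.390

Total surface area S = 1170.0 sq m.
A = 456*0.07 + 251.7*0.21 + 456*0.81 + 6.3*0.35 = 456.342 sabins.
ᾱ = A/S = 0.390.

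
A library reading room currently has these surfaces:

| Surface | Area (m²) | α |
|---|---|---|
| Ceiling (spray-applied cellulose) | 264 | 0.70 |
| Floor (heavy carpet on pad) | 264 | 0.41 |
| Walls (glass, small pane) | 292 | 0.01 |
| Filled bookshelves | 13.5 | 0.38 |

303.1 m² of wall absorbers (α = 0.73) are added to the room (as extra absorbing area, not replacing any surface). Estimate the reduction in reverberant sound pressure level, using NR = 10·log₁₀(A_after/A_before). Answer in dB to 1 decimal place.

2.4 dB

Equivalent absorption area: A_before = 264*0.70 + 264*0.41 + 292*0.01 + 13.5*0.38 = 301.090 m².
Treatment contributes 303.1·0.73 = 221.263 sabins.
New total A_after = 522.353 sabins.
NR = 10·log₁₀(522.353/301.090) = 2.4 dB.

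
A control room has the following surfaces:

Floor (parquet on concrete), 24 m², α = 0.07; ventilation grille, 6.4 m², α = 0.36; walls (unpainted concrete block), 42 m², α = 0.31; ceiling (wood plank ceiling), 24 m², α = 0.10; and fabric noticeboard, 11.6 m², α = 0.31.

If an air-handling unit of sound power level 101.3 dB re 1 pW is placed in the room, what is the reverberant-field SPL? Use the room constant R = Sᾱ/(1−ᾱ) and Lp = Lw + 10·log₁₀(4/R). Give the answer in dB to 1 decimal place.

92.7 dB

Σ(Sᵢαᵢ) = 24×0.07 + 6.4×0.36 + 42×0.31 + 24×0.10 + 11.6×0.31 = 23.000; total area S = 108.0 m².
ᾱ = 23.000/108.0 = 0.2130; R = Sᾱ/(1−ᾱ) = 23.000/(1−0.2130) = 29.225 m².
Lp = Lw + 10 log₁₀(4/R) = 101.3 -8.64 = 92.7 dB.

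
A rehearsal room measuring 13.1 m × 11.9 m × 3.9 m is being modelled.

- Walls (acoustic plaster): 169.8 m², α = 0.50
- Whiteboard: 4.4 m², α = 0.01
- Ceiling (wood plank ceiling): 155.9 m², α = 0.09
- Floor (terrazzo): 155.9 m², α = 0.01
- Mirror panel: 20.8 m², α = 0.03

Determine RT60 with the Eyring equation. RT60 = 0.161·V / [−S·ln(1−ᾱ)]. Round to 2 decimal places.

0.87 s

S = Σ Sᵢ = 506.8 m².
Σ(Sᵢαᵢ) = 169.8·0.50 + 4.4·0.01 + 155.9·0.09 + 155.9·0.01 + 20.8·0.03 = 101.158.
Mean coefficient ᾱ = A/S = 0.1996.
Eyring denominator: −S ln(1−ᾱ) = 112.836.
V = 13.1 × 11.9 × 3.9 = 607.971 m³.
T = 0.161·V/[−S·ln(1−ᾱ)] = 0.161·607.971/112.836 = 0.87 s.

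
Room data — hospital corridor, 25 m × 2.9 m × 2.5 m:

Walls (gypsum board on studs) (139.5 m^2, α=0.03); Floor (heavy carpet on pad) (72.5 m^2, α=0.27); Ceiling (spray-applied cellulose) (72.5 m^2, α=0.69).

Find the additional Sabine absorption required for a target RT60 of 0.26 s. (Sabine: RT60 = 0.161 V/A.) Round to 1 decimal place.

Equivalent absorption area: A₁ = 139.5·0.03 + 72.5·0.27 + 72.5·0.69 = 73.785 m^2.
V = 181.25 m³. Required absorption A₂ = 0.161 × 181.25 / 0.26 = 112.236 sabins.
ΔA = A₂ − A₁ = 112.236 − 73.785 = 38.5 sabins.

38.5 sabins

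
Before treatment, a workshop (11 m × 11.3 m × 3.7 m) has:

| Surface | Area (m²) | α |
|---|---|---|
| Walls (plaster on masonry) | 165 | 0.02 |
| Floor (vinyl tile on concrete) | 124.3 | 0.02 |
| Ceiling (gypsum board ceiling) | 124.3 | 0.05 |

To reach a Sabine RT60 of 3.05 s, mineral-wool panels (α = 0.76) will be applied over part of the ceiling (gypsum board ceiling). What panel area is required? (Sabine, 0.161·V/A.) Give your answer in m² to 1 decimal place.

A₁ = Σ Sᵢαᵢ = 165*0.02 + 124.3*0.02 + 124.3*0.05 = 12.001 sabins.
V = 459.91 m³. Target absorption A₂ = 0.161 × 459.91 / 3.05 = 24.277 sabins.
ΔA needed = 24.277 − 12.001 = 12.276 sabins.
Each m² of panel replacing the ceiling (gypsum board ceiling) adds (0.76 − 0.05) = 0.71 sabins.
Area = ΔA/Δα = 12.276/0.71 = 17.3 m².

17.3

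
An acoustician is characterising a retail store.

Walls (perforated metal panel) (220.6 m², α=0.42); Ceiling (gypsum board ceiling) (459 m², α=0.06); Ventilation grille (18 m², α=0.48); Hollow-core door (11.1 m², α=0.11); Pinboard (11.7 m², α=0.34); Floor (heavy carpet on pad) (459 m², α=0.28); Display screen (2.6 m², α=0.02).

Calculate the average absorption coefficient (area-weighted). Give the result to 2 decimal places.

S = Σ Sᵢ = 220.6 + 459 + 18 + 11.1 + 11.7 + 459 + 2.6 = 1182.0 m².
A = 220.6×0.42 + 459×0.06 + 18×0.48 + 11.1×0.11 + 11.7×0.34 + 459×0.28 + 2.6×0.02 = 262.603 sabins.
ᾱ = A/S = 0.22.

0.22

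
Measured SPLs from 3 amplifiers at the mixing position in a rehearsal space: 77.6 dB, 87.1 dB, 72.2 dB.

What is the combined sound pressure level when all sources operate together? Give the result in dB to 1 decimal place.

Sum in the linear (power) domain: Σ 10^(Lᵢ/10) = 10^(77.6/10) + 10^(87.1/10) + 10^(72.2/10) = 5.87e+08.
L_total = 10·log₁₀(5.87e+08) = 87.7 dB.

87.7 dB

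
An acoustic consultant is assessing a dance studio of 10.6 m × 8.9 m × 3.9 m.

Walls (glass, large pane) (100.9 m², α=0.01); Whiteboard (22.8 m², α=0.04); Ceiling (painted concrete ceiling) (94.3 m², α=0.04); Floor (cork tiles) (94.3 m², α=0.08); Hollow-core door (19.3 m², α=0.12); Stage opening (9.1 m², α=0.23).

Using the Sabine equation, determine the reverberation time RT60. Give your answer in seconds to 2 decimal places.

Summing Sᵢαᵢ: 1.009 + 0.912 + 3.772 + 7.544 + 2.316 + 2.093 → A = 17.646 sabins.
V = 10.6·8.9·3.9 = 367.926 m³.
T = 0.161 V/A = 0.161·367.926/17.646 = 3.36 s.

3.36 seconds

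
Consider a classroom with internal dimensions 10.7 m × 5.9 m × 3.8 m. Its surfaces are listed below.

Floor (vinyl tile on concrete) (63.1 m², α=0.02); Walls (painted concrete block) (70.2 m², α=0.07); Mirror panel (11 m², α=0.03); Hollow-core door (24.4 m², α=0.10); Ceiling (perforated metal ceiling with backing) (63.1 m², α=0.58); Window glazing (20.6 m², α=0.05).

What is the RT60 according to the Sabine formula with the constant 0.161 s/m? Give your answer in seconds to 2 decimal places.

0.83 s

Equivalent absorption area: A = 63.1*0.02 + 70.2*0.07 + 11*0.03 + 24.4*0.10 + 63.1*0.58 + 20.6*0.05 = 46.574 m².
Room volume: 239.894 m³.
RT60 = 0.161 · V / A = 0.161 × 239.894 / 46.574 = 0.83 s.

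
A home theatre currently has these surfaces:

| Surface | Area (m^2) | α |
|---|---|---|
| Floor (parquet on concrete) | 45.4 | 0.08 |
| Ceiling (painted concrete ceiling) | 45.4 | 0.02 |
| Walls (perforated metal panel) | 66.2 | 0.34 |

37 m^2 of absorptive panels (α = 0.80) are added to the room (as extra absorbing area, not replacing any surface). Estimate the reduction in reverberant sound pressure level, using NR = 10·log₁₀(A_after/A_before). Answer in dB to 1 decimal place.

Total absorption A_before = 45.4×0.08 + 45.4×0.02 + 66.2×0.34
  = 3.632 + 0.908 + 22.508 = 27.048 m^2 sabins.
Treatment contributes 37·0.80 = 29.600 sabins.
New total A_after = 56.648 sabins.
NR = 10·log₁₀(56.648/27.048) = 3.2 dB.

3.2 dB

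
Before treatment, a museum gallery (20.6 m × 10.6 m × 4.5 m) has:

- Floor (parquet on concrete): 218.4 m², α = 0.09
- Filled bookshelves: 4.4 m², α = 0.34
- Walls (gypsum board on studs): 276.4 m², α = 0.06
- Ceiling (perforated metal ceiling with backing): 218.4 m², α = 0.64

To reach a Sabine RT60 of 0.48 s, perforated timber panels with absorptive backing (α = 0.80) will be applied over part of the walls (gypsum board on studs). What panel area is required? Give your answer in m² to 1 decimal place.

205.5

A₁ = Σ Sᵢαᵢ = 218.4·0.09 + 4.4·0.34 + 276.4·0.06 + 218.4·0.64 = 177.512 sabins.
Required A₂ = 0.161·982.62/0.48 = 329.587 sabins.
Absorption to add: 329.587 − 177.512 = 152.075 sabins.
Net gain per m²: Δα = 0.80 − 0.06 = 0.74.
Area = ΔA/Δα = 152.075/0.74 = 205.5 m².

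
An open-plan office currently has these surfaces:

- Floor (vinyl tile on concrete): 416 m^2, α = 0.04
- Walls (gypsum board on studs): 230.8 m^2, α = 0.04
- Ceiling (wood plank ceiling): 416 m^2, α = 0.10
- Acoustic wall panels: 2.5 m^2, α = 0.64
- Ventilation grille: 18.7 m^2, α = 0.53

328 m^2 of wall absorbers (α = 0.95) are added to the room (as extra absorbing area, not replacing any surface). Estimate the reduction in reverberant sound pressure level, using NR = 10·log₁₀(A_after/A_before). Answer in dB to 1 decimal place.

Summing Sᵢαᵢ: 16.640 + 9.232 + 41.600 + 1.600 + 9.911 → A_before = 78.983 sabins.
Treatment contributes 328·0.95 = 311.600 sabins.
New total A_after = 390.583 sabins.
NR = 10·log₁₀(390.583/78.983) = 6.9 dB.

6.9 dB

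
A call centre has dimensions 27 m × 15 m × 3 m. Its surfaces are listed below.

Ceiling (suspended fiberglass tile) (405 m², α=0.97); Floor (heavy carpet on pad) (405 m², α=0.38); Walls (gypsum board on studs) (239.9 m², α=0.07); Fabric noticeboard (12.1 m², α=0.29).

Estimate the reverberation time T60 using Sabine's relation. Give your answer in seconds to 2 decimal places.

0.34 sec

Total absorption A = 405·0.97 + 405·0.38 + 239.9·0.07 + 12.1·0.29
  = 392.850 + 153.900 + 16.793 + 3.509 = 567.052 m² sabins.
Room volume: 1215 m³.
T = 0.161 V/A = 0.161·1215/567.052 = 0.34 s.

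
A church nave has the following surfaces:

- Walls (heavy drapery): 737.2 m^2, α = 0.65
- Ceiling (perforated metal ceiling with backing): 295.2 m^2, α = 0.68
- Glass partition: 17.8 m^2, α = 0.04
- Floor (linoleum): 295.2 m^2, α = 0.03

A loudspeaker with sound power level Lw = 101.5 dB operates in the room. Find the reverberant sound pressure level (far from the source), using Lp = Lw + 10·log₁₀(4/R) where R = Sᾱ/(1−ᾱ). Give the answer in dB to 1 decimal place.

76.0 dB

A = 689.484 sabins; S = 1345.4 m^2.
ᾱ = 0.5125, so room constant R = A/(1−ᾱ) = 1414.326 m^2.
Lp = Lw + 10 log₁₀(4/R) = 101.5 -25.48 = 76.0 dB.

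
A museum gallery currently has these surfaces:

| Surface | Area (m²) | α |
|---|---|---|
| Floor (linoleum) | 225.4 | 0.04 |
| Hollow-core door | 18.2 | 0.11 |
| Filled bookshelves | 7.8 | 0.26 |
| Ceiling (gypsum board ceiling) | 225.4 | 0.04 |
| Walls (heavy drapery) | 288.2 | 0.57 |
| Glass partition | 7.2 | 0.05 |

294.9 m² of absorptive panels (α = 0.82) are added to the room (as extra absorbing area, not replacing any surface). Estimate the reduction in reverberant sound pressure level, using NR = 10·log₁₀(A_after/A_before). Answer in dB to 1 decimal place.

Total absorption A_before = 225.4×0.04 + 18.2×0.11 + 7.8×0.26 + 225.4×0.04 + 288.2×0.57 + 7.2×0.05
  = 9.016 + 2.002 + 2.028 + 9.016 + 164.274 + 0.360 = 186.696 m² sabins.
Added absorption = 294.9 × 0.82 = 241.818 sabins.
A_after = 186.696 + 241.818 = 428.514 sabins.
NR = 10·log₁₀(428.514/186.696) = 3.6 dB.

3.6 dB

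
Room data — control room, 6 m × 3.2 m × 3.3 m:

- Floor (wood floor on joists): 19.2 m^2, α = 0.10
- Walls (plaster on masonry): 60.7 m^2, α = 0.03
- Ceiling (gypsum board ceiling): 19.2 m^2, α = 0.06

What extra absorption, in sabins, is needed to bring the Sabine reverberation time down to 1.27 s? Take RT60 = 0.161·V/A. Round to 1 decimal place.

Total absorption A₁ = 19.2·0.10 + 60.7·0.03 + 19.2·0.06
  = 1.920 + 1.821 + 1.152 = 4.893 m^2 sabins.
Target A₂ = 0.161·63.36/1.27 = 8.032 sabins (V = 63.36 m³).
ΔA = A₂ − A₁ = 8.032 − 4.893 = 3.1 sabins.

3.1 sabins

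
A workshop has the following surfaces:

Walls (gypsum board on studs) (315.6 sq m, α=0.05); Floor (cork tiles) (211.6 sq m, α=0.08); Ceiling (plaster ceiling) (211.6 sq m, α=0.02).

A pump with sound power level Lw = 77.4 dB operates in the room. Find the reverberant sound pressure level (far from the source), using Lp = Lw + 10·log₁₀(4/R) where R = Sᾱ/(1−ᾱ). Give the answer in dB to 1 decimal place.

67.5 dB

Σ(Sᵢαᵢ) = 315.6·0.05 + 211.6·0.08 + 211.6·0.02 = 36.940; total area S = 738.8 sq m.
ᾱ = 36.940/738.8 = 0.0500; R = Sᾱ/(1−ᾱ) = 36.940/(1−0.0500) = 38.884 sq m.
Lp = 77.4 + 10·log₁₀(4/38.884) = 77.4 + (-9.88) = 67.5 dB.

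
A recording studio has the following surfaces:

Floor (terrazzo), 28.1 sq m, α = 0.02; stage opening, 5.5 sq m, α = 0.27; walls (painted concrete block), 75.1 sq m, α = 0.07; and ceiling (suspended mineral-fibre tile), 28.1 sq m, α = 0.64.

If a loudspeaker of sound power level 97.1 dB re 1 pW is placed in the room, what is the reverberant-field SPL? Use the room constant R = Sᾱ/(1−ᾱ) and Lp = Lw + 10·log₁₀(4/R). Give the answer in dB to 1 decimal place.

A = 25.288 sabins; S = 136.8 sq m.
ᾱ = 0.1849, so room constant R = A/(1−ᾱ) = 31.024 sq m.
Lp = Lw + 10 log₁₀(4/R) = 97.1 -8.90 = 88.2 dB.

88.2 dB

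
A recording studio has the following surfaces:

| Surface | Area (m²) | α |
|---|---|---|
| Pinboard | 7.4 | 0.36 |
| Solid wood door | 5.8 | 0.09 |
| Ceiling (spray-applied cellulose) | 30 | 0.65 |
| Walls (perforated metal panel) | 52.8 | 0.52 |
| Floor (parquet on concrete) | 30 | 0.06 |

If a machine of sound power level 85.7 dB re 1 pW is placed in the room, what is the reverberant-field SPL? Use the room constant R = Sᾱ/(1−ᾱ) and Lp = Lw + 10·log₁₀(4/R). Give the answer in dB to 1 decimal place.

A = 51.942 sabins; S = 126.0 m².
ᾱ = 51.942/126.0 = 0.4122; R = Sᾱ/(1−ᾱ) = 51.942/(1−0.4122) = 88.367 m².
Lp = 85.7 + 10·log₁₀(4/88.367) = 85.7 + (-13.44) = 72.3 dB.

72.3 dB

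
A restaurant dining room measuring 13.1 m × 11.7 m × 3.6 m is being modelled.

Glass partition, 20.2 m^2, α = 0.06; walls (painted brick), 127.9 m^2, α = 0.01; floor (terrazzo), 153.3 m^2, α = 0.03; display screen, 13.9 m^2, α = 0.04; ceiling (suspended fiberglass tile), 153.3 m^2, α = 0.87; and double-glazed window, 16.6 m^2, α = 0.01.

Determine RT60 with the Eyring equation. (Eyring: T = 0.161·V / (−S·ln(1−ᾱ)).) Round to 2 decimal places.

0.53 seconds

Total surface area S = 20.2 + 127.9 + 153.3 + 13.9 + 153.3 + 16.6 = 485.2 m^2.
Σ(Sᵢαᵢ) = 20.2×0.06 + 127.9×0.01 + 153.3×0.03 + 13.9×0.04 + 153.3×0.87 + 16.6×0.01 = 141.183.
Mean coefficient ᾱ = A/S = 0.2910.
Eyring denominator: −S ln(1−ᾱ) = 166.860.
V = 13.1 × 11.7 × 3.6 = 551.772 m³.
T = 0.161·V/[−S·ln(1−ᾱ)] = 0.161·551.772/166.860 = 0.53 s.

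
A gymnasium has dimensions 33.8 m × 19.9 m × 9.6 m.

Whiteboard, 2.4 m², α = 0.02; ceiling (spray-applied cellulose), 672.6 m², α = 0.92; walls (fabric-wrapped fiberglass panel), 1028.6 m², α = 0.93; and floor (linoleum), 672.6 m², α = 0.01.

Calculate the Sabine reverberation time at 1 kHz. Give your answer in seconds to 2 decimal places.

Equivalent absorption area: A = 2.4*0.02 + 672.6*0.92 + 1028.6*0.93 + 672.6*0.01 = 1582.164 m².
V = 33.8·19.9·9.6 = 6457.152 m³.
T = 0.161 V/A = 0.161·6457.152/1582.164 = 0.66 s.

0.66 s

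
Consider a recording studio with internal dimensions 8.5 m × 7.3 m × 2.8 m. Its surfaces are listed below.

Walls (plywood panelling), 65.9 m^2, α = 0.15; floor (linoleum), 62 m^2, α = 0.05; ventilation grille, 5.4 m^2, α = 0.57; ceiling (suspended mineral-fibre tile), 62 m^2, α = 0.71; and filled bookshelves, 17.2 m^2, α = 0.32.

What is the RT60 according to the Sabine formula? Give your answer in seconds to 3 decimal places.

Total absorption A = 65.9·0.15 + 62·0.05 + 5.4·0.57 + 62·0.71 + 17.2·0.32
  = 9.885 + 3.100 + 3.078 + 44.020 + 5.504 = 65.587 m^2 sabins.
V = 8.5·7.3·2.8 = 173.74 m³.
Sabine: RT60 = 0.161 × 173.74 / 65.587 = 0.426 s.

0.426 sec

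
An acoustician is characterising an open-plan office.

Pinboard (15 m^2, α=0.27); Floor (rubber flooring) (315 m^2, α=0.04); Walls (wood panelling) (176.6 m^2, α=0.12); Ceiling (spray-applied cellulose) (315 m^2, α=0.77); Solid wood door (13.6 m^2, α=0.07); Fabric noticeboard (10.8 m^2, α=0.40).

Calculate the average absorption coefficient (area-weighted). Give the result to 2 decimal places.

Total surface area S = 846.0 m^2.
A = 15×0.27 + 315×0.04 + 176.6×0.12 + 315×0.77 + 13.6×0.07 + 10.8×0.40 = 285.664 sabins.
ᾱ = 285.664 / 846.0 = 0.34.

0.34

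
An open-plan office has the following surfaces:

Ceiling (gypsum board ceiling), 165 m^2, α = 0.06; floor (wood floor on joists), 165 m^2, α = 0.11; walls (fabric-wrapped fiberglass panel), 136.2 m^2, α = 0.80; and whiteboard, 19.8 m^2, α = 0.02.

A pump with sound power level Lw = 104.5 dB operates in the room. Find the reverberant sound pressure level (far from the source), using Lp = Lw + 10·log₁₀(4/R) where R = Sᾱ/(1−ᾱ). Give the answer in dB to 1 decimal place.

87.7 dB

A = 137.406 sabins; S = 486.0 m^2.
ᾱ = 137.406/486.0 = 0.2827; R = Sᾱ/(1−ᾱ) = 137.406/(1−0.2827) = 191.560 m^2.
Lp = Lw + 10 log₁₀(4/R) = 104.5 -16.80 = 87.7 dB.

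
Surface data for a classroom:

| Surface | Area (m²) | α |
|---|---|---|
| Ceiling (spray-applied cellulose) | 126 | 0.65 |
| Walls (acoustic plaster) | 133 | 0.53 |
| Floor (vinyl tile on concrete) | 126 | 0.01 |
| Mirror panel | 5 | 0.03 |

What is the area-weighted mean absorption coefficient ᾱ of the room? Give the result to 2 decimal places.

S = Σ Sᵢ = 126 + 133 + 126 + 5 = 390.0 m².
Weighted sum Σ Sα = 153.800.
ᾱ = 153.800 / 390.0 = 0.39.

0.39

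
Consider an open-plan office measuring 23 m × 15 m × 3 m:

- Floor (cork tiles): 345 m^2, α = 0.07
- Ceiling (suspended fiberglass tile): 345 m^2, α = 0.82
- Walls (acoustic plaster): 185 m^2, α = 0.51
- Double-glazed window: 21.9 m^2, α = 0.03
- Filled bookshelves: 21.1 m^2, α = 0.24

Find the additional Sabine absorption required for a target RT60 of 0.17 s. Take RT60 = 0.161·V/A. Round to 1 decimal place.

A₁ = Σ Sᵢαᵢ = 345*0.07 + 345*0.82 + 185*0.51 + 21.9*0.03 + 21.1*0.24 = 407.121 sabins.
For T = 0.17 s, need A₂ = 0.161·V/T = 0.161·1035/0.17 = 980.206 sabins.
Additional absorption ΔA = 980.206 − 407.121 = 573.1 sabins.

573.1 sabins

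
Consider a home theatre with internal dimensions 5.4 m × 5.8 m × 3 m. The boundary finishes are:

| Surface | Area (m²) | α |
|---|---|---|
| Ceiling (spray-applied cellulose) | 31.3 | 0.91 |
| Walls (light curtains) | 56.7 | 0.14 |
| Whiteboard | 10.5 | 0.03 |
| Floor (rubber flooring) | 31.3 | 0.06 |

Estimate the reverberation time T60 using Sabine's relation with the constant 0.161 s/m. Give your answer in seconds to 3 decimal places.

0.392 sec

Equivalent absorption area: A = 31.3*0.91 + 56.7*0.14 + 10.5*0.03 + 31.3*0.06 = 38.614 m².
Room volume: 93.96 m³.
RT60 = 0.161 · V / A = 0.161 × 93.96 / 38.614 = 0.392 s.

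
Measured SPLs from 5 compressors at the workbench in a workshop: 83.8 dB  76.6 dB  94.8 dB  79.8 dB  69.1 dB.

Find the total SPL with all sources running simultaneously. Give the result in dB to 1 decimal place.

Converting to relative power and adding: 10^(83.8/10) + 10^(76.6/10) + 10^(94.8/10) + 10^(79.8/10) + 10^(69.1/10) = 3.409e+09.
L_total = 10·log₁₀(3.409e+09) = 95.3 dB.

95.3 dB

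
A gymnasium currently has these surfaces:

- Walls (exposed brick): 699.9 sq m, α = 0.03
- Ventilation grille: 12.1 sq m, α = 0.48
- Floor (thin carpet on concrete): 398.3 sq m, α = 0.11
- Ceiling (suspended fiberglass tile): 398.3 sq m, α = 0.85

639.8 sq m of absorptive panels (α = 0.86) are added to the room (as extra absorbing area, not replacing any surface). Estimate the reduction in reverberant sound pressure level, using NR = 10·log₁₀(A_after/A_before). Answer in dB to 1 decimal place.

3.7 dB

Summing Sᵢαᵢ: 20.997 + 5.808 + 43.813 + 338.555 → A_before = 409.173 sabins.
Treatment contributes 639.8·0.86 = 550.228 sabins.
A_after = 409.173 + 550.228 = 959.401 sabins.
Reduction = 10 log₁₀(A_after/A_before) = 10 log₁₀(2.3447) = 3.7 dB.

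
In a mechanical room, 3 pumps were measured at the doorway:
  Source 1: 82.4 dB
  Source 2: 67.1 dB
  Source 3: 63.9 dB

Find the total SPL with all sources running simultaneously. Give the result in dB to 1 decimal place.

Converting to relative power and adding: 10^(82.4/10) + 10^(67.1/10) + 10^(63.9/10) = 1.814e+08.
Back to dB: 10·log₁₀ Σ = 82.6 dB.

82.6 dB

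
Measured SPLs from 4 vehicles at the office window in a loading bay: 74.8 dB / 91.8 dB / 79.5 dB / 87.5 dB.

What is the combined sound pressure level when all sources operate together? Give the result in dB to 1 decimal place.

Σ 10^(Lᵢ/10) = 2.195e+09.
Back to dB: 10·log₁₀ Σ = 93.4 dB.

93.4 dB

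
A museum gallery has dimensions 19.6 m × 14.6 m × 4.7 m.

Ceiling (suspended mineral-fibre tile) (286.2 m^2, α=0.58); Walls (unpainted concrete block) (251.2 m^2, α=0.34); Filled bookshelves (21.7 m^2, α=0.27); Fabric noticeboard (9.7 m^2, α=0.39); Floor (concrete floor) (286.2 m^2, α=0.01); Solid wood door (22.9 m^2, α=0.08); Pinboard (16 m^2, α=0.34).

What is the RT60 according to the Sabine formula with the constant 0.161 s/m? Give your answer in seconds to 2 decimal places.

0.80 sec

A = Σ Sᵢαᵢ = 286.2*0.58 + 251.2*0.34 + 21.7*0.27 + 9.7*0.39 + 286.2*0.01 + 22.9*0.08 + 16*0.34 = 271.180 sabins.
V = 19.6·14.6·4.7 = 1344.952 m³.
T = 0.161 V/A = 0.161·1344.952/271.180 = 0.80 s.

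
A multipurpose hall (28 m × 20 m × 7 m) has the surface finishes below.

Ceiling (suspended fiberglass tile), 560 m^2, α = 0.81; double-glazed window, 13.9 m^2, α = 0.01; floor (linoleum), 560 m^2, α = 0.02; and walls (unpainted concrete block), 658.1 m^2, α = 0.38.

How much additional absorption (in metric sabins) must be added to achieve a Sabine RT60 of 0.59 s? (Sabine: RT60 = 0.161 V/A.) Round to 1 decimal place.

354.7 sabins

Equivalent absorption area: A₁ = 560*0.81 + 13.9*0.01 + 560*0.02 + 658.1*0.38 = 715.017 m^2.
Target A₂ = 0.161·3920/0.59 = 1069.695 sabins (V = 3920 m³).
ΔA = A₂ − A₁ = 1069.695 − 715.017 = 354.7 sabins.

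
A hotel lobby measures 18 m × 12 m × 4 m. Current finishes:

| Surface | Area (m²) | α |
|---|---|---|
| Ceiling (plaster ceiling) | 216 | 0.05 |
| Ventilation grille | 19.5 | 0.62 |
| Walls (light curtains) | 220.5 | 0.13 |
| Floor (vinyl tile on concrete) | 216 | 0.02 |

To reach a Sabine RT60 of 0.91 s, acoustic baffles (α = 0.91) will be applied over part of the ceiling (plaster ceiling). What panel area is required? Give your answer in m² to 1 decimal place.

112.8

A₁ = Σ Sᵢαᵢ = 216×0.05 + 19.5×0.62 + 220.5×0.13 + 216×0.02 = 55.875 sabins.
Required A₂ = 0.161·864/0.91 = 152.862 sabins.
Absorption to add: 152.862 − 55.875 = 96.987 sabins.
Net gain per m²: Δα = 0.91 − 0.05 = 0.86.
Panel area = 96.987 / 0.86 = 112.8 m².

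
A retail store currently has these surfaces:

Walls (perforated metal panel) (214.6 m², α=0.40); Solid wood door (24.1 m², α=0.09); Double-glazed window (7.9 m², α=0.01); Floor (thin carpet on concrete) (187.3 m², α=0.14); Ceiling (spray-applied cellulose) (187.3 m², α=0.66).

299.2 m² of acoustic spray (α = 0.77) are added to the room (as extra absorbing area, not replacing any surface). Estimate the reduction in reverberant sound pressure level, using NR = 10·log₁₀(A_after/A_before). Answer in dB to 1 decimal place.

Total absorption A_before = 214.6·0.40 + 24.1·0.09 + 7.9·0.01 + 187.3·0.14 + 187.3·0.66
  = 85.840 + 2.169 + 0.079 + 26.222 + 123.618 = 237.928 m² sabins.
Treatment contributes 299.2·0.77 = 230.384 sabins.
New total A_after = 468.312 sabins.
Reduction = 10 log₁₀(A_after/A_before) = 10 log₁₀(1.9683) = 2.9 dB.

2.9 dB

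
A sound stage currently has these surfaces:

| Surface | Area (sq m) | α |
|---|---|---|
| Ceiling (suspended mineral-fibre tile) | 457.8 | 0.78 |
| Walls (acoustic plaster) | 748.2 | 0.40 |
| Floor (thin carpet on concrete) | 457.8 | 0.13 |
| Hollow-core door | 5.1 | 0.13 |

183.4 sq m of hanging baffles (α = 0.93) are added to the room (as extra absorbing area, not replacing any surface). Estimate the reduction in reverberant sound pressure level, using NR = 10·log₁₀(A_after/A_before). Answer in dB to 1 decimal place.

Equivalent absorption area: A_before = 457.8*0.78 + 748.2*0.40 + 457.8*0.13 + 5.1*0.13 = 716.541 sq m.
Added absorption = 183.4 × 0.93 = 170.562 sabins.
New total A_after = 887.103 sabins.
Reduction = 10 log₁₀(A_after/A_before) = 10 log₁₀(1.2380) = 0.9 dB.

0.9 dB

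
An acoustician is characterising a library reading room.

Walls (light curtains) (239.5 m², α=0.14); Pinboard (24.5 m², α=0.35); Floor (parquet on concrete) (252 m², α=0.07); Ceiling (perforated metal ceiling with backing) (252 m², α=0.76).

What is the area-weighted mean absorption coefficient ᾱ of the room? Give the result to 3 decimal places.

0.327

S = Σ Sᵢ = 239.5 + 24.5 + 252 + 252 = 768.0 m².
A = 239.5×0.14 + 24.5×0.35 + 252×0.07 + 252×0.76 = 251.265 sabins.
ᾱ = A/S = 0.327.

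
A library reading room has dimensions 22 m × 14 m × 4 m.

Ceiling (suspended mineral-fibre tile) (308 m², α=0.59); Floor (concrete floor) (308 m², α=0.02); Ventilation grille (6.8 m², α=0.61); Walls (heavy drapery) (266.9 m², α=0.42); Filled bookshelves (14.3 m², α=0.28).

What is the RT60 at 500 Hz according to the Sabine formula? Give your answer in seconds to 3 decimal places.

Summing Sᵢαᵢ: 181.720 + 6.160 + 4.148 + 112.098 + 4.004 → A = 308.130 sabins.
Room volume: 1232 m³.
RT60 = 0.161 · V / A = 0.161 × 1232 / 308.130 = 0.644 s.

0.644 seconds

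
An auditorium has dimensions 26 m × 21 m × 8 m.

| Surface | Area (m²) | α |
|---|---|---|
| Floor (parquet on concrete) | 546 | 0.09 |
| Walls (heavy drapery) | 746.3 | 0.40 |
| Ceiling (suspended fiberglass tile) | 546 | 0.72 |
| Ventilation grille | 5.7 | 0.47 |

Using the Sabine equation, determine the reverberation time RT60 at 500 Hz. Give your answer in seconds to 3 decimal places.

0.946 seconds

A = Σ Sᵢαᵢ = 546×0.09 + 746.3×0.40 + 546×0.72 + 5.7×0.47 = 743.459 sabins.
V = 26·21·8 = 4368 m³.
Sabine: RT60 = 0.161 × 4368 / 743.459 = 0.946 s.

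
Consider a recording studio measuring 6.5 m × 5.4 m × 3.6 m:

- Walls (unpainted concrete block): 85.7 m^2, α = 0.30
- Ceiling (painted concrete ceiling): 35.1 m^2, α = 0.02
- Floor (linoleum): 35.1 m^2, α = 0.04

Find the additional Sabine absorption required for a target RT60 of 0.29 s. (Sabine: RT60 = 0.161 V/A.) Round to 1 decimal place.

42.3 sabins

Summing Sᵢαᵢ: 25.710 + 0.702 + 1.404 → A₁ = 27.816 sabins.
For T = 0.29 s, need A₂ = 0.161·V/T = 0.161·126.36/0.29 = 70.152 sabins.
Additional absorption ΔA = 70.152 − 27.816 = 42.3 sabins.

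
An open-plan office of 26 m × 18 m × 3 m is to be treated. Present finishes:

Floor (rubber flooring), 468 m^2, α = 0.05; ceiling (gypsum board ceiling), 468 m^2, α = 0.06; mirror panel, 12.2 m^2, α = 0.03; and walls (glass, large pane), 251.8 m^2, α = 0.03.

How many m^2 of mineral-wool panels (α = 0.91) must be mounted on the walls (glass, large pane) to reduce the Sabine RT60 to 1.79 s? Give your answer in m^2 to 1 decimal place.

76.0

Equivalent absorption area: A₁ = 468×0.05 + 468×0.06 + 12.2×0.03 + 251.8×0.03 = 59.400 m^2.
V = 1404 m³. Target absorption A₂ = 0.161 × 1404 / 1.79 = 126.282 sabins.
Absorption to add: 126.282 − 59.400 = 66.882 sabins.
Net gain per m^2: Δα = 0.91 − 0.03 = 0.88.
Panel area = 66.882 / 0.88 = 76.0 m^2.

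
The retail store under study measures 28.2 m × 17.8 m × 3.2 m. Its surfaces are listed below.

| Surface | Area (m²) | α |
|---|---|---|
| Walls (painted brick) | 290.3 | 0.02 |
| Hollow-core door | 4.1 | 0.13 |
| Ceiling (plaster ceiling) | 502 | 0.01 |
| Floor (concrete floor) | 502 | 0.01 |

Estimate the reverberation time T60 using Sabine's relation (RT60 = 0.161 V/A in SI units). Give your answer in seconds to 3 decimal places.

Summing Sᵢαᵢ: 5.806 + 0.533 + 5.020 + 5.020 → A = 16.379 sabins.
Volume V = 28.2 × 17.8 × 3.2 = 1606.272 m³.
RT60 = 0.161 · V / A = 0.161 × 1606.272 / 16.379 = 15.789 s.

15.789 seconds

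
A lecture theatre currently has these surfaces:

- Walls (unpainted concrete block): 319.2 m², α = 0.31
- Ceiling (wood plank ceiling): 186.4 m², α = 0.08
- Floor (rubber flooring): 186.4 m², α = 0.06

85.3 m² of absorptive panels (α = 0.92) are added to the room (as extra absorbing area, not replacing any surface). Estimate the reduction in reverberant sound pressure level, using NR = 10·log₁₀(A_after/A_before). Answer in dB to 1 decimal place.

2.1 dB

Total absorption A_before = 319.2×0.31 + 186.4×0.08 + 186.4×0.06
  = 98.952 + 14.912 + 11.184 = 125.048 m² sabins.
Treatment contributes 85.3·0.92 = 78.476 sabins.
A_after = 125.048 + 78.476 = 203.524 sabins.
Reduction = 10 log₁₀(A_after/A_before) = 10 log₁₀(1.6276) = 2.1 dB.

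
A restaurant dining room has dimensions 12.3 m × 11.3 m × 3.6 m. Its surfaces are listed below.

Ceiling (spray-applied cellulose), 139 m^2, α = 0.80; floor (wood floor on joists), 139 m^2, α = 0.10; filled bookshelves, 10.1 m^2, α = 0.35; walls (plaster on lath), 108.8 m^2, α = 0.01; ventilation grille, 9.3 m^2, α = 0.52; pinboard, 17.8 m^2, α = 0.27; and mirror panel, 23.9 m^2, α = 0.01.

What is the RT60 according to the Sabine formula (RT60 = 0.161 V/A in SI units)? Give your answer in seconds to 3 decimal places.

0.577 sec

Summing Sᵢαᵢ: 111.200 + 13.900 + 3.535 + 1.088 + 4.836 + 4.806 + 0.239 → A = 139.604 sabins.
V = 12.3·11.3·3.6 = 500.364 m³.
T = 0.161 V/A = 0.161·500.364/139.604 = 0.577 s.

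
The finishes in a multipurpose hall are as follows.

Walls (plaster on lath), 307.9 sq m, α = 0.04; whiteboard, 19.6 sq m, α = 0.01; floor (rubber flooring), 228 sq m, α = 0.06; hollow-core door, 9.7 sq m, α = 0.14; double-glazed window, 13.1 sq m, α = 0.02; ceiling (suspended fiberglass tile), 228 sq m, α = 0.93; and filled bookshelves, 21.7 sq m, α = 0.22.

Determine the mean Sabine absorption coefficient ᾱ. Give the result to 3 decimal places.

S = Σ Sᵢ = 307.9 + 19.6 + 228 + 9.7 + 13.1 + 228 + 21.7 = 828.0 sq m.
Weighted sum Σ Sα = 244.626.
ᾱ = A/S = 0.295.

0.295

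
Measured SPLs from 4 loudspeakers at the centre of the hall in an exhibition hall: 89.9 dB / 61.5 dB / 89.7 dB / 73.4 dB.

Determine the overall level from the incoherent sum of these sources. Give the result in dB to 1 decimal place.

Σ 10^(Lᵢ/10) = 1.934e+09.
Back to dB: 10·log₁₀ Σ = 92.9 dB.

92.9 dB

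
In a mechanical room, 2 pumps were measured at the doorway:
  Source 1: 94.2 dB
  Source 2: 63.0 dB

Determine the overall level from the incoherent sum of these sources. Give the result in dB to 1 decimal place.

94.2 dB

Converting to relative power and adding: 10^(94.2/10) + 10^(63.0/10) = 2.632e+09.
Back to dB: 10·log₁₀ Σ = 94.2 dB.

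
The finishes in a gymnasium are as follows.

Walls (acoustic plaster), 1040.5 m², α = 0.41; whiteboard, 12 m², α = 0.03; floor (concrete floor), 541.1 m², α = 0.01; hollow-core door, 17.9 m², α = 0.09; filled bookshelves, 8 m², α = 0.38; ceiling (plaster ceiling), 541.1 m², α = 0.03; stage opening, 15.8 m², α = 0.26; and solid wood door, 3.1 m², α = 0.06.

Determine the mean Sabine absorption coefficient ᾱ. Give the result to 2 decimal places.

S = Σ Sᵢ = 1040.5 + 12 + 541.1 + 17.9 + 8 + 541.1 + 15.8 + 3.1 = 2179.5 m².
Σ(Sᵢαᵢ) = 1040.5×0.41 + 12×0.03 + 541.1×0.01 + 17.9×0.09 + 8×0.38 + 541.1×0.03 + 15.8×0.26 + 3.1×0.06 = 457.554.
ᾱ = 457.554 / 2179.5 = 0.21.

0.21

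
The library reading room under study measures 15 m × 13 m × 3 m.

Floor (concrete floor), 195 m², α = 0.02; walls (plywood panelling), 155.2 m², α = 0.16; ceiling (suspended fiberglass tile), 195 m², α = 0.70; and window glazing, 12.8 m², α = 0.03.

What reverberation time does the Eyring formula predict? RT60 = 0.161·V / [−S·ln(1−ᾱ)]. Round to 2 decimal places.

0.48 s

Total surface area S = 195 + 155.2 + 195 + 12.8 = 558.0 m².
Σ(Sᵢαᵢ) = 195·0.02 + 155.2·0.16 + 195·0.70 + 12.8·0.03 = 165.616.
Mean coefficient ᾱ = A/S = 0.2968.
−S·ln(1−ᾱ) = −558.0 × ln(1 − 0.2968) = 196.480.
V = 15 × 13 × 3 = 585 m³.
RT60 = 0.161 × 585 / 196.480 = 0.48 s.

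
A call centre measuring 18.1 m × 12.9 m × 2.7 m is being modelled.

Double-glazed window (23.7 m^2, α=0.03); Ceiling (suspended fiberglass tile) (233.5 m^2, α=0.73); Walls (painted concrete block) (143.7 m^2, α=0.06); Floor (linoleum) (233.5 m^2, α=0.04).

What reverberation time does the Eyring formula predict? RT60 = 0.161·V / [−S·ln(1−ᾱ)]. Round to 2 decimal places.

0.45 sec

S = Σ Sᵢ = 634.4 m^2.
Absorption A = 23.7×0.03 + 233.5×0.73 + 143.7×0.06 + 233.5×0.04 = 189.128 sabins.
ᾱ = 189.128 / 634.4 = 0.2981.
−S·ln(1−ᾱ) = −634.4 × ln(1 − 0.2981) = 224.555.
V = 18.1 × 12.9 × 2.7 = 630.423 m³.
RT60 = 0.161 × 630.423 / 224.555 = 0.45 s.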